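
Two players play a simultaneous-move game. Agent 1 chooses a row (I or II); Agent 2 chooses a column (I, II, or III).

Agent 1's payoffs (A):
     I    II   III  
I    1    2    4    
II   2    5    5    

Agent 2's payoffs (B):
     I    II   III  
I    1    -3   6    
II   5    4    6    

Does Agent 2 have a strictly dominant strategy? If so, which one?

III

A strategy is strictly dominant if it gives Agent 2 a strictly higher payoff than every other strategy, against every choice by the opponent.
III strictly dominates: vs I: 6 > each of {1, -3}; vs II: 6 > each of {5, 4}.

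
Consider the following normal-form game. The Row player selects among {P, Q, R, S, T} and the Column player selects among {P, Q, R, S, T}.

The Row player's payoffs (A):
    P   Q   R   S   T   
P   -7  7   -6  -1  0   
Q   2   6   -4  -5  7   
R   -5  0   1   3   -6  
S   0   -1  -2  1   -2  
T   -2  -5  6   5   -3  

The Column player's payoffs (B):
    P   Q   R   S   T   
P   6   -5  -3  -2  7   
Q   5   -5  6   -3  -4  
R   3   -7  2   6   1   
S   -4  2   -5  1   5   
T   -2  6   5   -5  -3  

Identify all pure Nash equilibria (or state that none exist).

No pure-strategy Nash equilibrium

Check mutual best responses: a cell is a NE iff neither player can gain by unilaterally deviating.
The Row player's best responses — vs P: Q (payoff 2); vs Q: P (payoff 7); vs R: T (payoff 6); vs S: T (payoff 5); vs T: Q (payoff 7).
The Column player's best responses — vs P: T (payoff 7); vs Q: R (payoff 6); vs R: S (payoff 6); vs S: T (payoff 5); vs T: Q (payoff 6).
No cell has both players best-responding. For instance, the Row player's best reply to Q is P, but against P the Column player prefers T over Q.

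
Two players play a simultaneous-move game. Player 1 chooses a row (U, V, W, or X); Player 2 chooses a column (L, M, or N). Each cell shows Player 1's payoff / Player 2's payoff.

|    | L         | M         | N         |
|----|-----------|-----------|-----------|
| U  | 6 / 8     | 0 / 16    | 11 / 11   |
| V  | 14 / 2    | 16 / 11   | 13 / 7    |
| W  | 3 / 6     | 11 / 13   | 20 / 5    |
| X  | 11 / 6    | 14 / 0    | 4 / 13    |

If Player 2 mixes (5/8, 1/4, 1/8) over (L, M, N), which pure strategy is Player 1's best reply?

V

Player 1's best reply maximizes expected payoff against the mix.
U: (5/8)·6 + (1/4)·0 + (1/8)·11 = 41/8
V: (5/8)·14 + (1/4)·16 + (1/8)·13 = 115/8
W: (5/8)·3 + (1/4)·11 + (1/8)·20 = 57/8
X: (5/8)·11 + (1/4)·14 + (1/8)·4 = 87/8
Highest expected payoff is 115/8, from V.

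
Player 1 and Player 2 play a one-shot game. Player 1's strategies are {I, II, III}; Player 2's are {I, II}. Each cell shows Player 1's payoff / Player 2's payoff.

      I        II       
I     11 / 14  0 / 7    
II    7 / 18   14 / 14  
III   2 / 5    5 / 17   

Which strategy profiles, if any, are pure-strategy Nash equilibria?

(I, I)

Check mutual best responses: a cell is a NE iff neither player can gain by unilaterally deviating.
Player 1's best responses — vs I: I (payoff 11); vs II: II (payoff 14).
Player 2's best responses — vs I: I (payoff 14); vs II: I (payoff 18); vs III: II (payoff 17).
The only mutual best response is (I, I); neither player gains by switching there.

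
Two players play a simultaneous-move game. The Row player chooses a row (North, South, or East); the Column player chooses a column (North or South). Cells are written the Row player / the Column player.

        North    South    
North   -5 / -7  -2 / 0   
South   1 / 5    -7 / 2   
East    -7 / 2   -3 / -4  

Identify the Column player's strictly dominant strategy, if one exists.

No strictly dominant strategy

A strategy is strictly dominant if it gives the Column player a strictly higher payoff than every other strategy, against every choice by the opponent.
North is not dominant: against North, South gives 0 > -7.
South is not dominant: against South, North gives 5 > 2.
No single strategy is best against every opponent action.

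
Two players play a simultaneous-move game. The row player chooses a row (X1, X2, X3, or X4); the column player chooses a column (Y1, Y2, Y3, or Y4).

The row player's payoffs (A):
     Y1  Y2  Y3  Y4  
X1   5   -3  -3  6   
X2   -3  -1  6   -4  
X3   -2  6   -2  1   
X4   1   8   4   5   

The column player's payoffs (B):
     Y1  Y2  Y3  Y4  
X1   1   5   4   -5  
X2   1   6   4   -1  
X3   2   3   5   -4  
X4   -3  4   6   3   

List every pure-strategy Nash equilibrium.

Check mutual best responses: a cell is a NE iff neither player can gain by unilaterally deviating.
The row player's best responses — vs Y1: X1 (payoff 5); vs Y2: X4 (payoff 8); vs Y3: X2 (payoff 6); vs Y4: X1 (payoff 6).
The column player's best responses — vs X1: Y2 (payoff 5); vs X2: Y2 (payoff 6); vs X3: Y3 (payoff 5); vs X4: Y3 (payoff 6).
No cell has both players best-responding. For instance, the row player's best reply to Y4 is X1, but against X1 the column player prefers Y2 over Y4.

There is no pure-strategy Nash equilibrium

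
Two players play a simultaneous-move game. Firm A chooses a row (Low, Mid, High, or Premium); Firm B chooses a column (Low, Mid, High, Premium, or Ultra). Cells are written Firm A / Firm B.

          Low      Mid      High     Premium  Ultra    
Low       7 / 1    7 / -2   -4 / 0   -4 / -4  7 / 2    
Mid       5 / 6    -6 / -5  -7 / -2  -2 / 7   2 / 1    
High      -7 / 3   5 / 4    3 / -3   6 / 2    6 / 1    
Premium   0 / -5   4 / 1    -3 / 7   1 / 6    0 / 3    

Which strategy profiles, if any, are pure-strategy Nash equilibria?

Check mutual best responses: a cell is a NE iff neither player can gain by unilaterally deviating.
Firm A's best responses — vs Low: Low (payoff 7); vs Mid: Low (payoff 7); vs High: High (payoff 3); vs Premium: High (payoff 6); vs Ultra: Low (payoff 7).
Firm B's best responses — vs Low: Ultra (payoff 2); vs Mid: Premium (payoff 7); vs High: Mid (payoff 4); vs Premium: High (payoff 7).
The only mutual best response is (Low, Ultra); neither player gains by switching there.

(Low, Ultra)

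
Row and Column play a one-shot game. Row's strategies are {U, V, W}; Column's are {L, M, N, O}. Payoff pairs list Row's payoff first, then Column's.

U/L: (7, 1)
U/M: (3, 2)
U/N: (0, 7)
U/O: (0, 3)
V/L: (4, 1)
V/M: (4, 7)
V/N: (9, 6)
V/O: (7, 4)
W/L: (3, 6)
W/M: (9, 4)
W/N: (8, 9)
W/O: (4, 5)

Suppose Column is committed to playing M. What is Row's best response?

W

With Column fixed at M, Row's payoffs are: U → 3, V → 4, W → 9.
The maximum is 9, achieved by W.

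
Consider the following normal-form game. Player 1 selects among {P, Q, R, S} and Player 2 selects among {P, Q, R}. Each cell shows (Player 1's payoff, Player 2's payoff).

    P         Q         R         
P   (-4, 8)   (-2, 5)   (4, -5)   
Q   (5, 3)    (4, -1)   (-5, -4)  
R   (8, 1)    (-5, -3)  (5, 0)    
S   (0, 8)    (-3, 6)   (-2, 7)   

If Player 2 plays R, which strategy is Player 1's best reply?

R

With Player 2 fixed at R, Player 1's payoffs are: P → 4, Q → -5, R → 5, S → -2.
The maximum is 5, achieved by R.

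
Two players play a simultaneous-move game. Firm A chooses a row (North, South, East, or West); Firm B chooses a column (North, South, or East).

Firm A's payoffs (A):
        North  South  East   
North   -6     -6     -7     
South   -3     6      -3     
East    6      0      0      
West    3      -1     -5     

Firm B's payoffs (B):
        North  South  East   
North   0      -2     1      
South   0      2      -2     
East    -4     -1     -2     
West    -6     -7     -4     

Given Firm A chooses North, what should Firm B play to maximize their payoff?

East

With Firm A fixed at North, Firm B's payoffs are: North → 0, South → -2, East → 1.
The maximum is 1, achieved by East.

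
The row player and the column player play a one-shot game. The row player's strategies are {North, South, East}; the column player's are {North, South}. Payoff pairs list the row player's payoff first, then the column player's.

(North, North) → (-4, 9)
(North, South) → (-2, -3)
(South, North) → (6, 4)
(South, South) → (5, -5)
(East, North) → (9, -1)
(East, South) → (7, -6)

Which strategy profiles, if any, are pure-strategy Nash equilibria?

Find each player's best response to every opponent strategy; NE are the intersections.
The row player's best responses — vs North: East (payoff 9); vs South: East (payoff 7).
The column player's best responses — vs North: North (payoff 9); vs South: North (payoff 4); vs East: North (payoff -1).
The only mutual best response is (East, North); neither player gains by switching there.

(East, North)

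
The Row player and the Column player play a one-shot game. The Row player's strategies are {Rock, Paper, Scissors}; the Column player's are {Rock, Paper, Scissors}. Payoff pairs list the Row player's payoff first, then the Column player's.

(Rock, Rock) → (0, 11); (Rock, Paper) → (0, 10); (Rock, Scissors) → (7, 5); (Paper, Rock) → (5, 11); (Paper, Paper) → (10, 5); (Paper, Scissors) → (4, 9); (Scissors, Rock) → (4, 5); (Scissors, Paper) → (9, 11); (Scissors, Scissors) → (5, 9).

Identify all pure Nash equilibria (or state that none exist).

Find each player's best response to every opponent strategy; NE are the intersections.
The Row player's best responses — vs Rock: Paper (payoff 5); vs Paper: Paper (payoff 10); vs Scissors: Rock (payoff 7).
The Column player's best responses — vs Rock: Rock (payoff 11); vs Paper: Rock (payoff 11); vs Scissors: Paper (payoff 11).
The only mutual best response is (Paper, Rock); neither player gains by switching there.

(Paper, Rock)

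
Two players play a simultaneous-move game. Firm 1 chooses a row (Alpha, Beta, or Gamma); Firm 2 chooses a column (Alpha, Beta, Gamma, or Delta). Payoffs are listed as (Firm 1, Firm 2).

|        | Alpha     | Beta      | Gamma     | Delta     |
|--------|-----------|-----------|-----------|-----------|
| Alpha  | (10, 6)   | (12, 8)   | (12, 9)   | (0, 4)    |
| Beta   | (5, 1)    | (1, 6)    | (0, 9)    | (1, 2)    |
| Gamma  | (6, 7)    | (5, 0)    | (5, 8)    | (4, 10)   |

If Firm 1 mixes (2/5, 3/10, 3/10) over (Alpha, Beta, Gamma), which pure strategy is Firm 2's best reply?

Compute Firm 2's expected payoff from each pure strategy against the given mix.
Alpha: (2/5)·6 + (3/10)·1 + (3/10)·7 = 24/5
Beta: (2/5)·8 + (3/10)·6 + (3/10)·0 = 5
Gamma: (2/5)·9 + (3/10)·9 + (3/10)·8 = 87/10
Delta: (2/5)·4 + (3/10)·2 + (3/10)·10 = 26/5
Highest expected payoff is 87/10, from Gamma.

Gamma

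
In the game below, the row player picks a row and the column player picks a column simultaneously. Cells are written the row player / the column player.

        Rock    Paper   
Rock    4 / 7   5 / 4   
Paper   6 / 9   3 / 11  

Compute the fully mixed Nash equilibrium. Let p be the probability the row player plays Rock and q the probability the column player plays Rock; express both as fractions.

p = 2/5, q = 1/2

In a mixed NE each player is indifferent between their pure strategies, so the opponent's mix sets the indifference.
The column player indifferent between Rock and Paper: p·7 + (1−p)·9 = p·4 + (1−p)·11 ⟹ 9 + (-2)p = 11 + (-7)p ⟹ p = 2/5.
The row player indifferent between Rock and Paper: q·4 + (1−q)·5 = q·6 + (1−q)·3 ⟹ 5 + (-1)q = 3 + 3q ⟹ q = 1/2.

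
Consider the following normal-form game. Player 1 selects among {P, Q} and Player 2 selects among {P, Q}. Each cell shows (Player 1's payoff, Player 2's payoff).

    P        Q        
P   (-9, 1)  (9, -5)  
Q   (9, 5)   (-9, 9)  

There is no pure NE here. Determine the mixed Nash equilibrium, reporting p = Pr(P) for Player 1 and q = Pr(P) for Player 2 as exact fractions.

p = 2/5, q = 1/2

In a mixed NE each player is indifferent between their pure strategies, so the opponent's mix sets the indifference.
Player 2 indifferent between P and Q: p·1 + (1−p)·5 = p·(-5) + (1−p)·9 ⟹ 5 + (-4)p = 9 + (-14)p ⟹ p = 2/5.
Player 1 indifferent between P and Q: q·(-9) + (1−q)·9 = q·9 + (1−q)·(-9) ⟹ 9 + (-18)q = (-9) + 18q ⟹ q = 1/2.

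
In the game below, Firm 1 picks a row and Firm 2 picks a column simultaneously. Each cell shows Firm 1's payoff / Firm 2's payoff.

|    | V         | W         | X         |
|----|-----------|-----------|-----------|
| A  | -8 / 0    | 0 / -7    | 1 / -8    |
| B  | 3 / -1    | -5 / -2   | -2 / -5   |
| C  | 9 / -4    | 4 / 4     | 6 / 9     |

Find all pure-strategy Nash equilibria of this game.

(C, X)

Find each player's best response to every opponent strategy; NE are the intersections.
Firm 1's best responses — vs V: C (payoff 9); vs W: C (payoff 4); vs X: C (payoff 6).
Firm 2's best responses — vs A: V (payoff 0); vs B: V (payoff -1); vs C: X (payoff 9).
The only mutual best response is (C, X); neither player gains by switching there.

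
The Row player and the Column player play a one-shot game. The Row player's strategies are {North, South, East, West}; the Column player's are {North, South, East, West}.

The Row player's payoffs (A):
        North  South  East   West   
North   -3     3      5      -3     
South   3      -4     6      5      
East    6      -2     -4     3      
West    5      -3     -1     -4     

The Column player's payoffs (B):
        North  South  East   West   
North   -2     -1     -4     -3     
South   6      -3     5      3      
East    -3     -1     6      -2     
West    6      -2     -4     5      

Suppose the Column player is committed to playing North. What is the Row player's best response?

East

With the Column player fixed at North, the Row player's payoffs are: North → -3, South → 3, East → 6, West → 5.
The maximum is 6, achieved by East.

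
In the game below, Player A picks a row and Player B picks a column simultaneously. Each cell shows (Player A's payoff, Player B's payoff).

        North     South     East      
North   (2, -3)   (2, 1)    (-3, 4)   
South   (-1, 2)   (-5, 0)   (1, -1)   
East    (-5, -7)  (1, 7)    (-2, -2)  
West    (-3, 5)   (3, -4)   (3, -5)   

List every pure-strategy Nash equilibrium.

None

A profile is a Nash equilibrium when each player is best-responding to the other.
Player A's best responses — vs North: North (payoff 2); vs South: West (payoff 3); vs East: West (payoff 3).
Player B's best responses — vs North: East (payoff 4); vs South: North (payoff 2); vs East: South (payoff 7); vs West: North (payoff 5).
No cell has both players best-responding. For instance, Player A's best reply to South is West, but against West Player B prefers North over South.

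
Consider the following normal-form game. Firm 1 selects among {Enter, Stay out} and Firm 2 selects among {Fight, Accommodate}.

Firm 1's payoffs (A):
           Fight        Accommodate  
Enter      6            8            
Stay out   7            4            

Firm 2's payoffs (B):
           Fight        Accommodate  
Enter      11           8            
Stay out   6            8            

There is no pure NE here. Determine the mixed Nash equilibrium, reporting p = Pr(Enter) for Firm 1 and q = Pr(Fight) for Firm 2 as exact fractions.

Each player's mixing probability is pinned down by making the *other* player indifferent.
Firm 2 indifferent between Fight and Accommodate: p·11 + (1−p)·6 = p·8 + (1−p)·8 ⟹ 6 + 5p = 8 + 0p ⟹ p = 2/5.
Firm 1 indifferent between Enter and Stay out: q·6 + (1−q)·8 = q·7 + (1−q)·4 ⟹ 8 + (-2)q = 4 + 3q ⟹ q = 4/5.

p = 2/5, q = 4/5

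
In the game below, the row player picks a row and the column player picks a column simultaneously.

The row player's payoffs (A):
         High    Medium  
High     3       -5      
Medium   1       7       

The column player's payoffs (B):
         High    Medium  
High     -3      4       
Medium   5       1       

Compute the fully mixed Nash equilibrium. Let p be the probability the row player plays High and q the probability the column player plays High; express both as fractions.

In a mixed NE each player is indifferent between their pure strategies, so the opponent's mix sets the indifference.
The column player indifferent between High and Medium: p·(-3) + (1−p)·5 = p·4 + (1−p)·1 ⟹ 5 + (-8)p = 1 + 3p ⟹ p = 4/11.
The row player indifferent between High and Medium: q·3 + (1−q)·(-5) = q·1 + (1−q)·7 ⟹ (-5) + 8q = 7 + (-6)q ⟹ q = 6/7.

p = 4/11, q = 6/7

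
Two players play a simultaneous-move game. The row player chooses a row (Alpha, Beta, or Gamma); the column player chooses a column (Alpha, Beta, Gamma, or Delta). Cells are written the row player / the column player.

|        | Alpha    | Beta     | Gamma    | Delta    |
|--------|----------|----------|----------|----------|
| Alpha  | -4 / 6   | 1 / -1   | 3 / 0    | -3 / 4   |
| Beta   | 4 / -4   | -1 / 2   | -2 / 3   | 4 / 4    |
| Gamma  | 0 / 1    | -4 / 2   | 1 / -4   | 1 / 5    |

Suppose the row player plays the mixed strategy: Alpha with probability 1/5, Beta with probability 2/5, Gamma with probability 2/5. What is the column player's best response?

The column player's best reply maximizes expected payoff against the mix.
Alpha: (1/5)·6 + (2/5)·(-4) + (2/5)·1 = 0
Beta: (1/5)·(-1) + (2/5)·2 + (2/5)·2 = 7/5
Gamma: (1/5)·0 + (2/5)·3 + (2/5)·(-4) = -2/5
Delta: (1/5)·4 + (2/5)·4 + (2/5)·5 = 22/5
Highest expected payoff is 22/5, from Delta.

Delta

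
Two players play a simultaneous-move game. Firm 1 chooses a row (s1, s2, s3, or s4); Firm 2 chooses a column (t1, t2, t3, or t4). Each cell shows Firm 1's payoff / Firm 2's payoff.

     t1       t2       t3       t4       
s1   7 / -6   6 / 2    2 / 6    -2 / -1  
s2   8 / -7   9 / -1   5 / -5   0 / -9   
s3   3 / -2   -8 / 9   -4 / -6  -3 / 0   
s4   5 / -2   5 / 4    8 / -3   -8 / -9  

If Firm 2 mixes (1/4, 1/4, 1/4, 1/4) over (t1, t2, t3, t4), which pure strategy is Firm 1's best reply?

Firm 1's best reply maximizes expected payoff against the mix.
s1: (1/4)·7 + (1/4)·6 + (1/4)·2 + (1/4)·(-2) = 13/4
s2: (1/4)·8 + (1/4)·9 + (1/4)·5 + (1/4)·0 = 11/2
s3: (1/4)·3 + (1/4)·(-8) + (1/4)·(-4) + (1/4)·(-3) = -3
s4: (1/4)·5 + (1/4)·5 + (1/4)·8 + (1/4)·(-8) = 5/2
Highest expected payoff is 11/2, from s2.

s2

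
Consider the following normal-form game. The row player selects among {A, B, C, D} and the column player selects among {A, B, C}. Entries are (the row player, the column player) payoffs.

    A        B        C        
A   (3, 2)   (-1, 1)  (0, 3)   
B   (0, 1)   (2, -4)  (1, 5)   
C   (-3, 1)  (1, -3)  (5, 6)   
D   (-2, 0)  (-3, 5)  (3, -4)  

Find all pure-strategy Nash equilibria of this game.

(C, C)

A profile is a Nash equilibrium when each player is best-responding to the other.
The row player's best responses — vs A: A (payoff 3); vs B: B (payoff 2); vs C: C (payoff 5).
The column player's best responses — vs A: C (payoff 3); vs B: C (payoff 5); vs C: C (payoff 6); vs D: B (payoff 5).
The only mutual best response is (C, C); neither player gains by switching there.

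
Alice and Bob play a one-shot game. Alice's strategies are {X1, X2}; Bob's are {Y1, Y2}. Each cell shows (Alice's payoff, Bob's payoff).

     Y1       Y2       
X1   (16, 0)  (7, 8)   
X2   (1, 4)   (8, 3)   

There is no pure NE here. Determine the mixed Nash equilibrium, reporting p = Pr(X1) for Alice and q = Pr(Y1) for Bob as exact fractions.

p = 1/9, q = 1/16

Each player's mixing probability is pinned down by making the *other* player indifferent.
Bob indifferent between Y1 and Y2: p·0 + (1−p)·4 = p·8 + (1−p)·3 ⟹ 4 + (-4)p = 3 + 5p ⟹ p = 1/9.
Alice indifferent between X1 and X2: q·16 + (1−q)·7 = q·1 + (1−q)·8 ⟹ 7 + 9q = 8 + (-7)q ⟹ q = 1/16.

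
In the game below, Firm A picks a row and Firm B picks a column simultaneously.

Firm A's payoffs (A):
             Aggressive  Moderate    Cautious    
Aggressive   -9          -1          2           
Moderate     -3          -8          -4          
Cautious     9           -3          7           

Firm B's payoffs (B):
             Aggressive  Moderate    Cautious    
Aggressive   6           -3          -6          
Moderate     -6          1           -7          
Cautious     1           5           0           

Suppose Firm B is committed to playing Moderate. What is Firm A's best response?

Aggressive

With Firm B fixed at Moderate, Firm A's payoffs are: Aggressive → -1, Moderate → -8, Cautious → -3.
The maximum is -1, achieved by Aggressive.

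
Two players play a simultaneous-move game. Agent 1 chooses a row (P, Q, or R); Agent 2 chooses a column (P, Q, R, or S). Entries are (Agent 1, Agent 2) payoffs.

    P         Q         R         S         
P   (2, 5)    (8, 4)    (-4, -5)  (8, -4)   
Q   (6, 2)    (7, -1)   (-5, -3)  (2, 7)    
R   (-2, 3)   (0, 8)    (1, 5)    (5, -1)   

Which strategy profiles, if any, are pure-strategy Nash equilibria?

Check mutual best responses: a cell is a NE iff neither player can gain by unilaterally deviating.
Agent 1's best responses — vs P: Q (payoff 6); vs Q: P (payoff 8); vs R: R (payoff 1); vs S: P (payoff 8).
Agent 2's best responses — vs P: P (payoff 5); vs Q: S (payoff 7); vs R: Q (payoff 8).
No cell has both players best-responding. For instance, Agent 1's best reply to Q is P, but against P Agent 2 prefers P over Q.

None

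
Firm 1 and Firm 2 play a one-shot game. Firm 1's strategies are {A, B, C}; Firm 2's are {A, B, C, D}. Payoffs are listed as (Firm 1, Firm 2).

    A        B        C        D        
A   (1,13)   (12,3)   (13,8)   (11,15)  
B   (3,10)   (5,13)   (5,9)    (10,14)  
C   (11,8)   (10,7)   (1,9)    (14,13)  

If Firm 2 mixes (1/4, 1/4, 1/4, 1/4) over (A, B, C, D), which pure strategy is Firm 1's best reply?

Firm 1's best reply maximizes expected payoff against the mix.
A: (1/4)·1 + (1/4)·12 + (1/4)·13 + (1/4)·11 = 37/4
B: (1/4)·3 + (1/4)·5 + (1/4)·5 + (1/4)·10 = 23/4
C: (1/4)·11 + (1/4)·10 + (1/4)·1 + (1/4)·14 = 9
Highest expected payoff is 37/4, from A.

A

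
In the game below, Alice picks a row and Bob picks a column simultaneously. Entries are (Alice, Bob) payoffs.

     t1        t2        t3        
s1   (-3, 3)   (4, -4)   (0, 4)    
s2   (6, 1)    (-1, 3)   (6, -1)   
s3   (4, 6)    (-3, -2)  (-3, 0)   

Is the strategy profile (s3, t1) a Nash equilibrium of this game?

No

Holding Bob at t1: Alice gets 4 from s3 but could get 6 by switching to s2. Alice has a profitable deviation.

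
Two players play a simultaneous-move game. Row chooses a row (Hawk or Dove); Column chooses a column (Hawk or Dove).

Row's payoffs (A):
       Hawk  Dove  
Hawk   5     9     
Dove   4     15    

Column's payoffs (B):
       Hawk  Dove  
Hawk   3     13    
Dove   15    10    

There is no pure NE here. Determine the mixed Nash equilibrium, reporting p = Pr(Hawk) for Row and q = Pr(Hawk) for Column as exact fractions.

Each player's mixing probability is pinned down by making the *other* player indifferent.
Column indifferent between Hawk and Dove: p·3 + (1−p)·15 = p·13 + (1−p)·10 ⟹ 15 + (-12)p = 10 + 3p ⟹ p = 1/3.
Row indifferent between Hawk and Dove: q·5 + (1−q)·9 = q·4 + (1−q)·15 ⟹ 9 + (-4)q = 15 + (-11)q ⟹ q = 6/7.

p = 1/3, q = 6/7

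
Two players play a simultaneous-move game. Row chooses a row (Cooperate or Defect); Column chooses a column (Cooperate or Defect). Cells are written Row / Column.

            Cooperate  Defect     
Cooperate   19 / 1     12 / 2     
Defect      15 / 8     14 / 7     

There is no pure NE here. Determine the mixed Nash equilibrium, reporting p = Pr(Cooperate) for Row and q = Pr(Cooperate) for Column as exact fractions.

p = 1/2, q = 1/3

Each player's mixing probability is pinned down by making the *other* player indifferent.
Column indifferent between Cooperate and Defect: p·1 + (1−p)·8 = p·2 + (1−p)·7 ⟹ 8 + (-7)p = 7 + (-5)p ⟹ p = 1/2.
Row indifferent between Cooperate and Defect: q·19 + (1−q)·12 = q·15 + (1−q)·14 ⟹ 12 + 7q = 14 + 1q ⟹ q = 1/3.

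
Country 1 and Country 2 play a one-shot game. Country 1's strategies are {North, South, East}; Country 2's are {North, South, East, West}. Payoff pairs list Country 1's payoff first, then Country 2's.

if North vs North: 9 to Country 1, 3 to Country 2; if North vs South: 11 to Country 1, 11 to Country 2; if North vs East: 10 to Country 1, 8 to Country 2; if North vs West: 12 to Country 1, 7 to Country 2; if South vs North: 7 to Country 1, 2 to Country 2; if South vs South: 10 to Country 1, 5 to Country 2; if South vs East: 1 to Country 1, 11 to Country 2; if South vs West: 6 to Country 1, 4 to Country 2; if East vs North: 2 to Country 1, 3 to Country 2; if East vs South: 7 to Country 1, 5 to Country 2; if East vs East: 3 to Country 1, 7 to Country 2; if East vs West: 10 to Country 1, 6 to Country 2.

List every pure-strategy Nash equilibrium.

(North, South)

Check mutual best responses: a cell is a NE iff neither player can gain by unilaterally deviating.
Country 1's best responses — vs North: North (payoff 9); vs South: North (payoff 11); vs East: North (payoff 10); vs West: North (payoff 12).
Country 2's best responses — vs North: South (payoff 11); vs South: East (payoff 11); vs East: East (payoff 7).
The only mutual best response is (North, South); neither player gains by switching there.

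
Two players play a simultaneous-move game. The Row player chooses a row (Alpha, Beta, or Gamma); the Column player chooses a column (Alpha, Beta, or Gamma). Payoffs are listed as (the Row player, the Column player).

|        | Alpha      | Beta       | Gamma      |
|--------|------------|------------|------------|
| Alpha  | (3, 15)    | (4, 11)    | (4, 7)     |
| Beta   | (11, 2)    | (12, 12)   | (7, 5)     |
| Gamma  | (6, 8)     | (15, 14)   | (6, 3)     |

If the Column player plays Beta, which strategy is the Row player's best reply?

With the Column player fixed at Beta, the Row player's payoffs are: Alpha → 4, Beta → 12, Gamma → 15.
The maximum is 15, achieved by Gamma.

Gamma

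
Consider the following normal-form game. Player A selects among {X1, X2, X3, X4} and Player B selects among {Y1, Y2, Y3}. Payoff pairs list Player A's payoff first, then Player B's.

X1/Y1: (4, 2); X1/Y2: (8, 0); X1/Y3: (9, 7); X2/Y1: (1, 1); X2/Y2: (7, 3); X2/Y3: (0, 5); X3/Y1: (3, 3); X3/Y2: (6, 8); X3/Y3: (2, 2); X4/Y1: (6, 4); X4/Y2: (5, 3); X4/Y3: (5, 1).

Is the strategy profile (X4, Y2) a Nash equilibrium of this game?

No

Holding Player B at Y2: Player A gets 5 from X4 but could get 8 by switching to X1. Player A has a profitable deviation.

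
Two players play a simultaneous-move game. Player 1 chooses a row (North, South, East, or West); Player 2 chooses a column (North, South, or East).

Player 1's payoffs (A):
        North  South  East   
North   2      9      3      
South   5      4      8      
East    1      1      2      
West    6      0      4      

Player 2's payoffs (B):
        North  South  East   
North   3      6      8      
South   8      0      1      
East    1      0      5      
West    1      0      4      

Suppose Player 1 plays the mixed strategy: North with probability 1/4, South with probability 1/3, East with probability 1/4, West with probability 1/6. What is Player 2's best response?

East

Player 2's best reply maximizes expected payoff against the mix.
North: (1/4)·3 + (1/3)·8 + (1/4)·1 + (1/6)·1 = 23/6
South: (1/4)·6 + (1/3)·0 + (1/4)·0 + (1/6)·0 = 3/2
East: (1/4)·8 + (1/3)·1 + (1/4)·5 + (1/6)·4 = 17/4
Highest expected payoff is 17/4, from East.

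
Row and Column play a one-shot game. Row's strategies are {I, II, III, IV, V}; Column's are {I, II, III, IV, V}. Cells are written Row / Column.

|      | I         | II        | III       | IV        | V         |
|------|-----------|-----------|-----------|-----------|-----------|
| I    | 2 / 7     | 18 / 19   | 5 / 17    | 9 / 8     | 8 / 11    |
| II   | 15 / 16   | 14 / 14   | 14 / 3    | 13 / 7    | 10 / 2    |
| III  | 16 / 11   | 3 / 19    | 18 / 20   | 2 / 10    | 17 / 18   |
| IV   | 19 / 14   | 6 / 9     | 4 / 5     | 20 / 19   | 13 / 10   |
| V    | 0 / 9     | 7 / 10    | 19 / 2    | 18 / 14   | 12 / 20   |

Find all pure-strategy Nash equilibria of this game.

Find each player's best response to every opponent strategy; NE are the intersections.
Row's best responses — vs I: IV (payoff 19); vs II: I (payoff 18); vs III: V (payoff 19); vs IV: IV (payoff 20); vs V: III (payoff 17).
Column's best responses — vs I: II (payoff 19); vs II: I (payoff 16); vs III: III (payoff 20); vs IV: IV (payoff 19); vs V: V (payoff 20).
Mutual best responses occur at (I, II) and (IV, IV); at each, neither player gains by switching.

(I, II) and (IV, IV)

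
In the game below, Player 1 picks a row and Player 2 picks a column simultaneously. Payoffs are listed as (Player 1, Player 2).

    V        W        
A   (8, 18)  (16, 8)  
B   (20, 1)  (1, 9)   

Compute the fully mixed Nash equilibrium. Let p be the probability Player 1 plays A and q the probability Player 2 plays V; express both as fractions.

p = 4/9, q = 5/9

Each player's mixing probability is pinned down by making the *other* player indifferent.
Player 2 indifferent between V and W: p·18 + (1−p)·1 = p·8 + (1−p)·9 ⟹ 1 + 17p = 9 + (-1)p ⟹ p = 4/9.
Player 1 indifferent between A and B: q·8 + (1−q)·16 = q·20 + (1−q)·1 ⟹ 16 + (-8)q = 1 + 19q ⟹ q = 5/9.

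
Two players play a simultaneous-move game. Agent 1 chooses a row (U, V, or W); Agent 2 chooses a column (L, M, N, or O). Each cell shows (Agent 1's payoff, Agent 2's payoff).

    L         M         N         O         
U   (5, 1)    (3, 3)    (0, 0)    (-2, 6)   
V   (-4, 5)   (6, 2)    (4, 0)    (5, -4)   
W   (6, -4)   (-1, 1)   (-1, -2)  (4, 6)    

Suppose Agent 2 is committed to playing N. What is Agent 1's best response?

V

With Agent 2 fixed at N, Agent 1's payoffs are: U → 0, V → 4, W → -1.
The maximum is 4, achieved by V.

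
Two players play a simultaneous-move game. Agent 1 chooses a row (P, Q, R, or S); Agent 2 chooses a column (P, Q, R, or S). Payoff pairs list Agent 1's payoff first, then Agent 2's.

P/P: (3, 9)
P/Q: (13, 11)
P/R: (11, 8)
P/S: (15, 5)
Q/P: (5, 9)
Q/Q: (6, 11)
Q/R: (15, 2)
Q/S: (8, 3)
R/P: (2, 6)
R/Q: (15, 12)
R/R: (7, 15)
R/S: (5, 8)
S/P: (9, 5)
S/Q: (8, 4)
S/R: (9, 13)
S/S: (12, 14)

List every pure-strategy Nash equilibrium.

There is no pure-strategy Nash equilibrium

Check mutual best responses: a cell is a NE iff neither player can gain by unilaterally deviating.
Agent 1's best responses — vs P: S (payoff 9); vs Q: R (payoff 15); vs R: Q (payoff 15); vs S: P (payoff 15).
Agent 2's best responses — vs P: Q (payoff 11); vs Q: Q (payoff 11); vs R: R (payoff 15); vs S: S (payoff 14).
No cell has both players best-responding. For instance, Agent 1's best reply to Q is R, but against R Agent 2 prefers R over Q.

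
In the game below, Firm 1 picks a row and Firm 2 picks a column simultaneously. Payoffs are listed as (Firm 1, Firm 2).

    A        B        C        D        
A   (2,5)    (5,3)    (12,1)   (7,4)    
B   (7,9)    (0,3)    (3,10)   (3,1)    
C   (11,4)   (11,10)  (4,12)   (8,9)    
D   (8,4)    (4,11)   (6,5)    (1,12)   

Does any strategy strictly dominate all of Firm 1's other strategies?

A strategy is strictly dominant if it gives Firm 1 a strictly higher payoff than every other strategy, against every choice by the opponent.
A is not dominant: against A, B gives 7 > 2.
B is not dominant: against A, C gives 11 > 7.
C is not dominant: against C, A gives 12 > 4.
D is not dominant: against A, C gives 11 > 8.
No single strategy is best against every opponent action.

None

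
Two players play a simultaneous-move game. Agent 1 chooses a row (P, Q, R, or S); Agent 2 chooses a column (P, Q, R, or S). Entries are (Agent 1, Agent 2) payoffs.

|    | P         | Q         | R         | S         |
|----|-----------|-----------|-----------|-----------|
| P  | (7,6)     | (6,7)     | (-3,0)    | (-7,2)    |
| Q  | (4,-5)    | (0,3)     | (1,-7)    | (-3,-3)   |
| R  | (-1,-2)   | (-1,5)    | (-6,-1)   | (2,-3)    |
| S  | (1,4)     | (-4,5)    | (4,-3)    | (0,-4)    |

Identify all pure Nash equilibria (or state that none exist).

(P, Q)

Check mutual best responses: a cell is a NE iff neither player can gain by unilaterally deviating.
Agent 1's best responses — vs P: P (payoff 7); vs Q: P (payoff 6); vs R: S (payoff 4); vs S: R (payoff 2).
Agent 2's best responses — vs P: Q (payoff 7); vs Q: Q (payoff 3); vs R: Q (payoff 5); vs S: Q (payoff 5).
The only mutual best response is (P, Q); neither player gains by switching there.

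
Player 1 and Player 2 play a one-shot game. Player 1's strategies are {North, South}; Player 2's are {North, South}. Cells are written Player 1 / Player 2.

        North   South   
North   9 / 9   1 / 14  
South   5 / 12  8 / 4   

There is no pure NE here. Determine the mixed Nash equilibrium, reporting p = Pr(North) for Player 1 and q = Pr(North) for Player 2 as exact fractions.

p = 8/13, q = 7/11

In a mixed NE each player is indifferent between their pure strategies, so the opponent's mix sets the indifference.
Player 2 indifferent between North and South: p·9 + (1−p)·12 = p·14 + (1−p)·4 ⟹ 12 + (-3)p = 4 + 10p ⟹ p = 8/13.
Player 1 indifferent between North and South: q·9 + (1−q)·1 = q·5 + (1−q)·8 ⟹ 1 + 8q = 8 + (-3)q ⟹ q = 7/11.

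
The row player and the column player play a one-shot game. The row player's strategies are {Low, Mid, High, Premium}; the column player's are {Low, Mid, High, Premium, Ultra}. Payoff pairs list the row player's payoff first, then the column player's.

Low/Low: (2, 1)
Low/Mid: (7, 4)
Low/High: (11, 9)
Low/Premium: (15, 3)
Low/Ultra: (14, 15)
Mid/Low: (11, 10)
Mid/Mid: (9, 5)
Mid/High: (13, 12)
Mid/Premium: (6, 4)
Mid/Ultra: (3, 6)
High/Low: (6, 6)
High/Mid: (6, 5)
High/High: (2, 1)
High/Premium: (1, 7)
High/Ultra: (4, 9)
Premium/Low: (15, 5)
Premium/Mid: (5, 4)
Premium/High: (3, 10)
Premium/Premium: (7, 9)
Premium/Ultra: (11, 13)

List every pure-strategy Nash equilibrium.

Check mutual best responses: a cell is a NE iff neither player can gain by unilaterally deviating.
The row player's best responses — vs Low: Premium (payoff 15); vs Mid: Mid (payoff 9); vs High: Mid (payoff 13); vs Premium: Low (payoff 15); vs Ultra: Low (payoff 14).
The column player's best responses — vs Low: Ultra (payoff 15); vs Mid: High (payoff 12); vs High: Ultra (payoff 9); vs Premium: Ultra (payoff 13).
Mutual best responses occur at (Low, Ultra) and (Mid, High); at each, neither player gains by switching.

(Low, Ultra) and (Mid, High)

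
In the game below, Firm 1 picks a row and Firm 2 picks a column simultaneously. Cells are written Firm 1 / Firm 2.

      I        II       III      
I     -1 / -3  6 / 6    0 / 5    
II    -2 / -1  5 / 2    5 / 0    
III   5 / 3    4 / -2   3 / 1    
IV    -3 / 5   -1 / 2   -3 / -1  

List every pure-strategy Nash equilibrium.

A profile is a Nash equilibrium when each player is best-responding to the other.
Firm 1's best responses — vs I: III (payoff 5); vs II: I (payoff 6); vs III: II (payoff 5).
Firm 2's best responses — vs I: II (payoff 6); vs II: II (payoff 2); vs III: I (payoff 3); vs IV: I (payoff 5).
Mutual best responses occur at (I, II) and (III, I); at each, neither player gains by switching.

(I, II) and (III, I)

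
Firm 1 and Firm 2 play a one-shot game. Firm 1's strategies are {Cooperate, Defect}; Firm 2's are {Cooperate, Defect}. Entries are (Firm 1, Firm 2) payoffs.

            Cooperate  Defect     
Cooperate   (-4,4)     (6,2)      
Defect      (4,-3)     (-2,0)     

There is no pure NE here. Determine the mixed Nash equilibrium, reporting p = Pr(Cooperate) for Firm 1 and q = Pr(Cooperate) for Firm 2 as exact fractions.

p = 3/5, q = 1/2

Each player's mixing probability is pinned down by making the *other* player indifferent.
Firm 2 indifferent between Cooperate and Defect: p·4 + (1−p)·(-3) = p·2 + (1−p)·0 ⟹ (-3) + 7p = 0 + 2p ⟹ p = 3/5.
Firm 1 indifferent between Cooperate and Defect: q·(-4) + (1−q)·6 = q·4 + (1−q)·(-2) ⟹ 6 + (-10)q = (-2) + 6q ⟹ q = 1/2.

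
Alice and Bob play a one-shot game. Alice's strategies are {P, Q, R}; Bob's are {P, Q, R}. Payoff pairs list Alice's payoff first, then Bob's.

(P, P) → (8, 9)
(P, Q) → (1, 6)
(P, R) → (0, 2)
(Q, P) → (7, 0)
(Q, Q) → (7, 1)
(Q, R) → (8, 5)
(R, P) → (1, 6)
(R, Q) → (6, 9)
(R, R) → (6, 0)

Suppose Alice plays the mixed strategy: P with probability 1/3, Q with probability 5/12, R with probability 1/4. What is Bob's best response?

Compute Bob's expected payoff from each pure strategy against the given mix.
P: (1/3)·9 + (5/12)·0 + (1/4)·6 = 9/2
Q: (1/3)·6 + (5/12)·1 + (1/4)·9 = 14/3
R: (1/3)·2 + (5/12)·5 + (1/4)·0 = 11/4
Highest expected payoff is 14/3, from Q.

Q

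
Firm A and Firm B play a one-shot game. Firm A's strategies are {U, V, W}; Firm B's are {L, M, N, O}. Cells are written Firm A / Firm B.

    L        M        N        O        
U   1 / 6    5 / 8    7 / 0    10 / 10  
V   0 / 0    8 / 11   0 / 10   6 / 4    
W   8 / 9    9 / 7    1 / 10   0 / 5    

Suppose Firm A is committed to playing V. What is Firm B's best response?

M

With Firm A fixed at V, Firm B's payoffs are: L → 0, M → 11, N → 10, O → 4.
The maximum is 11, achieved by M.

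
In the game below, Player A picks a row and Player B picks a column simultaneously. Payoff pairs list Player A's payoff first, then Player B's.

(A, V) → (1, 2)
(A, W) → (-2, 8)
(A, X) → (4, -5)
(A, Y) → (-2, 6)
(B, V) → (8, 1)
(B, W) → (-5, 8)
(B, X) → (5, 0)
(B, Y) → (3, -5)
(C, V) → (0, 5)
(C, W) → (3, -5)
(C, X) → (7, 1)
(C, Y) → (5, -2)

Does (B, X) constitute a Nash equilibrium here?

Holding Player B at X: Player A gets 5 from B but could get 7 by switching to C. Player A has a profitable deviation.

No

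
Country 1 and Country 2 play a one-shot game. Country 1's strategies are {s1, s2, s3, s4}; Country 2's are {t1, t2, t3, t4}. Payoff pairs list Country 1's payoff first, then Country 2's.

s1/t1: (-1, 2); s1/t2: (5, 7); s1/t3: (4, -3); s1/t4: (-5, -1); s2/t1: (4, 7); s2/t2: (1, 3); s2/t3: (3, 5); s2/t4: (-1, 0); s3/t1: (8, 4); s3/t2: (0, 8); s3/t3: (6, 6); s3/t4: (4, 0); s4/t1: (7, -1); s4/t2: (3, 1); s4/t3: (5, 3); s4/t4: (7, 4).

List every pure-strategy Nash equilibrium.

A profile is a Nash equilibrium when each player is best-responding to the other.
Country 1's best responses — vs t1: s3 (payoff 8); vs t2: s1 (payoff 5); vs t3: s3 (payoff 6); vs t4: s4 (payoff 7).
Country 2's best responses — vs s1: t2 (payoff 7); vs s2: t1 (payoff 7); vs s3: t2 (payoff 8); vs s4: t4 (payoff 4).
Mutual best responses occur at (s1, t2) and (s4, t4); at each, neither player gains by switching.

(s1, t2) and (s4, t4)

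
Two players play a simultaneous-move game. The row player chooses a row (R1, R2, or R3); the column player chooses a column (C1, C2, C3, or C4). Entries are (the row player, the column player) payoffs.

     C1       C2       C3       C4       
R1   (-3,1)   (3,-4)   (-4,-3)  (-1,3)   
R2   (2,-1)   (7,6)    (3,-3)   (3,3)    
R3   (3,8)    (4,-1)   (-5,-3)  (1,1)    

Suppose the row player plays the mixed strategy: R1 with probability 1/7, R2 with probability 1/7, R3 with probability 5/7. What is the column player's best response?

Compute the column player's expected payoff from each pure strategy against the given mix.
C1: (1/7)·1 + (1/7)·(-1) + (5/7)·8 = 40/7
C2: (1/7)·(-4) + (1/7)·6 + (5/7)·(-1) = -3/7
C3: (1/7)·(-3) + (1/7)·(-3) + (5/7)·(-3) = -3
C4: (1/7)·3 + (1/7)·3 + (5/7)·1 = 11/7
Highest expected payoff is 40/7, from C1.

C1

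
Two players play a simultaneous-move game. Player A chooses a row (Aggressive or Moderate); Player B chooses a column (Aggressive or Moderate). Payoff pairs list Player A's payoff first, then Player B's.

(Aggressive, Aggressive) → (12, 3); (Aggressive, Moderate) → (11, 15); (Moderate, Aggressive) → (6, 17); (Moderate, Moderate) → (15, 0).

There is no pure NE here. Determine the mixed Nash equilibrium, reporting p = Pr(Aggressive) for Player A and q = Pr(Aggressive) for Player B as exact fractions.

p = 17/29, q = 2/5

In a mixed NE each player is indifferent between their pure strategies, so the opponent's mix sets the indifference.
Player B indifferent between Aggressive and Moderate: p·3 + (1−p)·17 = p·15 + (1−p)·0 ⟹ 17 + (-14)p = 0 + 15p ⟹ p = 17/29.
Player A indifferent between Aggressive and Moderate: q·12 + (1−q)·11 = q·6 + (1−q)·15 ⟹ 11 + 1q = 15 + (-9)q ⟹ q = 2/5.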